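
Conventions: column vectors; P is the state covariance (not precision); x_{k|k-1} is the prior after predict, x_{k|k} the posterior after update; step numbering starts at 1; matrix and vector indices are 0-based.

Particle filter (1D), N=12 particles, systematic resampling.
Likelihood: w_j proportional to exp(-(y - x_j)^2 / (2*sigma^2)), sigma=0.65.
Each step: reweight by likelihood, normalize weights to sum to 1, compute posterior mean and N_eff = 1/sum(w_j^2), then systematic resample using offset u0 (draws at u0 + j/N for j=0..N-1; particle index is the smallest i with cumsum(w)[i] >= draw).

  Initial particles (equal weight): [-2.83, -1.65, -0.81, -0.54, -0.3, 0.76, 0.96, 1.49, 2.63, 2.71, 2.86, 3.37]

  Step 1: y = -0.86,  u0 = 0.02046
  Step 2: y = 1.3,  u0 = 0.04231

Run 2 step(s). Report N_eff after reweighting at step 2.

N_eff = 5.9833

step 1: w=[0.0032, 0.1528, 0.3189, 0.2833, 0.2207, 0.0143, 0.0063, 0.0005, 0.0000, 0.0000, 0.0000, 0.0000]  mean=-0.7211  Neff=3.9334  idx=[1, 1, 2, 2, 2, 2, 3, 3, 3, 4, 4, 4]
step 2: w=[0.0002, 0.0002, 0.0234, 0.0234, 0.0234, 0.0234, 0.0826, 0.0826, 0.0826, 0.2194, 0.2194, 0.2194]  mean=-0.4076  Neff=5.9833  idx=[3, 6, 7, 8, 9, 9, 9, 10, 10, 11, 11, 11]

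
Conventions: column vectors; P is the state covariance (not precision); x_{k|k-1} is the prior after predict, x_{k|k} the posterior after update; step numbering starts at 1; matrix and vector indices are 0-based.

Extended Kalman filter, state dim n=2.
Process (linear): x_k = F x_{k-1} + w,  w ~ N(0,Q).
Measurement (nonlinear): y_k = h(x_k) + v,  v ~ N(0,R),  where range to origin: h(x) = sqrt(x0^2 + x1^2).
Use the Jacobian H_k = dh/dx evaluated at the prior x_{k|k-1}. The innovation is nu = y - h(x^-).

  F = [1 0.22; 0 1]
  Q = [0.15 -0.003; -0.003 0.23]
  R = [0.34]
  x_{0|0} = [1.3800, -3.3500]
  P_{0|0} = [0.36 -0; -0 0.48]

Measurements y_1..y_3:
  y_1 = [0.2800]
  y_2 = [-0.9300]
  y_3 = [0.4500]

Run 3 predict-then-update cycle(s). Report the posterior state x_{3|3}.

step 1: x^-=[0.6430, -3.3500]  P^-=[0.5332 0.1026; 0.1026 0.7100]  H_jac=[0.1885 -0.9821]  S=[1.0057]  K=[-0.0002; -0.6741]  nu=[-3.1312]  x^+=[0.6438, -1.2394]  P^+=[0.5332 0.1024; 0.1024 0.2530]
step 2: x^-=[0.3711, -1.2394]  P^-=[0.7405 0.1551; 0.1551 0.4830]  H_jac=[0.2868 -0.9580]  S=[0.7590]  K=[0.0841; -0.5511]  nu=[-2.2238]  x^+=[0.1841, -0.0140]  P^+=[0.7352 0.1903; 0.1903 0.2526]
step 3: x^-=[0.1810, -0.0140]  P^-=[0.9811 0.2428; 0.2428 0.4826]  H_jac=[0.9970 -0.0770]  S=[1.2809]  K=[0.7491; 0.1600]  nu=[0.2685]  x^+=[0.3821, 0.0290]  P^+=[0.2623 0.0893; 0.0893 0.4497]

x_post = [0.3821, 0.0290]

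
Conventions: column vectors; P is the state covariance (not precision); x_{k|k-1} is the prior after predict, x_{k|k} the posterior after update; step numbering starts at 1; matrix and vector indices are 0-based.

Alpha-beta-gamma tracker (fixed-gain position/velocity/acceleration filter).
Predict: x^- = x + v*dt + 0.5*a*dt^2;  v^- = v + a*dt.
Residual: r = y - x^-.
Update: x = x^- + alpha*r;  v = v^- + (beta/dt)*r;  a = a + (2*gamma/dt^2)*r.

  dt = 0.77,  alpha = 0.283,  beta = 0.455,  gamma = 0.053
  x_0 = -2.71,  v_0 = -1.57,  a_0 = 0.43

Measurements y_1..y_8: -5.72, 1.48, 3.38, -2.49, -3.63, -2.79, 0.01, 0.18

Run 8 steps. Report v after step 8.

step 1: x_pred=-3.7914  r=-1.9286  x^+=-4.3372  v^+=-2.3785  a^+=0.0852
step 2: x_pred=-6.1434  r=7.6234  x^+=-3.9860  v^+=2.1918  a^+=1.4481
step 3: x_pred=-1.8690  r=5.2490  x^+=-0.3835  v^+=6.4086  a^+=2.3866
step 4: x_pred=5.2586  r=-7.7486  x^+=3.0657  v^+=3.6675  a^+=1.0012
step 5: x_pred=6.1865  r=-9.8165  x^+=3.4085  v^+=-1.3622  a^+=-0.7538
step 6: x_pred=2.1361  r=-4.9261  x^+=0.7420  v^+=-4.8535  a^+=-1.6345
step 7: x_pred=-3.4797  r=3.4897  x^+=-2.4921  v^+=-4.0499  a^+=-1.0106
step 8: x_pred=-5.9102  r=6.0902  x^+=-4.1866  v^+=-1.2293  a^+=0.0782

v_post = -1.2293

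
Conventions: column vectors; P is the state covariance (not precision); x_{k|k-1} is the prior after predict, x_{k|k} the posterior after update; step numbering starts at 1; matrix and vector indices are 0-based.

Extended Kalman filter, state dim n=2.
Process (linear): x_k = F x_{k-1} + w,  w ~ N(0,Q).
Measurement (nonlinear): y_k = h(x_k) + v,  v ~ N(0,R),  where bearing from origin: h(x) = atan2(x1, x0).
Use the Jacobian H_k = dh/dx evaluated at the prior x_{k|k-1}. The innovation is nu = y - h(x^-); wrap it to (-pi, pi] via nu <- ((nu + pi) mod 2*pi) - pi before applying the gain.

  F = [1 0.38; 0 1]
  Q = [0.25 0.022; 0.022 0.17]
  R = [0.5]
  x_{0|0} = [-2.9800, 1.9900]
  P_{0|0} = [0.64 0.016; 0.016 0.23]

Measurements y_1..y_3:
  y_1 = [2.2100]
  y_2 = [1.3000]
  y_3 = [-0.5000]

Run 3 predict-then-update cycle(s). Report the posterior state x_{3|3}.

step 1: x^-=[-2.2238, 1.9900]  P^-=[0.9354 0.1254; 0.1254 0.4000]  H_jac=[-0.2235 -0.2497]  S=[0.5856]  K=[-0.4104; -0.2184]  nu=[-0.2016]  x^+=[-2.1411, 2.0340]  P^+=[0.8367 0.0729; 0.0729 0.3721]
step 2: x^-=[-1.3681, 2.0340]  P^-=[1.1959 0.2363; 0.2363 0.5421]  H_jac=[-0.3385 -0.2277]  S=[0.7015]  K=[-0.6537; -0.2899]  nu=[-0.8629]  x^+=[-0.8040, 2.2842]  P^+=[0.8961 0.1033; 0.1033 0.4831]
step 3: x^-=[0.0640, 2.2842]  P^-=[1.2944 0.3089; 0.3089 0.6531]  H_jac=[-0.4374 0.0122]  S=[0.7445]  K=[-0.7555; -0.1708]  nu=[-2.0428]  x^+=[1.6073, 2.6331]  P^+=[0.8695 0.2129; 0.2129 0.6314]

x_post = [1.6073, 2.6331]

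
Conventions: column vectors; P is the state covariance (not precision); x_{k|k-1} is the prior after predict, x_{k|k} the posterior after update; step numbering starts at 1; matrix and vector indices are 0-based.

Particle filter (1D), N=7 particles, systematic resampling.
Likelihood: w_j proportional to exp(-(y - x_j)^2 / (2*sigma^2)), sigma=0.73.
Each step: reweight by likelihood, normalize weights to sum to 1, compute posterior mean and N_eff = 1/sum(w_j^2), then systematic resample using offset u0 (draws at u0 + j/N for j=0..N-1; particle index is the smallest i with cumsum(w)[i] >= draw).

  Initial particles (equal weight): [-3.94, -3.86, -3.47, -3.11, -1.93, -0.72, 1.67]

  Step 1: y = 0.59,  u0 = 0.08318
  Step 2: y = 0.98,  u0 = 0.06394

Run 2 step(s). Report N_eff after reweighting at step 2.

N_eff = 4.6100

step 1: w=[0.0000, 0.0000, 0.0000, 0.0000, 0.0048, 0.3720, 0.6231]  mean=0.7635  Neff=1.8985  idx=[5, 5, 5, 6, 6, 6, 6]
step 2: w=[0.0241, 0.0241, 0.0241, 0.2319, 0.2319, 0.2319, 0.2319]  mean=1.4973  Neff=4.6100  idx=[2, 3, 4, 4, 5, 6, 6]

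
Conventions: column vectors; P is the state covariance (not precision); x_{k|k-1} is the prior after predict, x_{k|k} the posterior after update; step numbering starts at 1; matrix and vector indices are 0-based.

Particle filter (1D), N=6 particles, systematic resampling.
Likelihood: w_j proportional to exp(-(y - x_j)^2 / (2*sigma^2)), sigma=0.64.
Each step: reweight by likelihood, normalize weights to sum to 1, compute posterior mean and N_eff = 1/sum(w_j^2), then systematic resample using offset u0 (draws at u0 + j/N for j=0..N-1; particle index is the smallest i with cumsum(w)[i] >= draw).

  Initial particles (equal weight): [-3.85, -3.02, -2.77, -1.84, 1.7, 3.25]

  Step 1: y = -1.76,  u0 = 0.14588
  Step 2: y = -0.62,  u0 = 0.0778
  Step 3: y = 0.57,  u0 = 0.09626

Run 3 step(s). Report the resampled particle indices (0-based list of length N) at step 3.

step 1: w=[0.0034, 0.1008, 0.2015, 0.6944, 0.0000, 0.0000]  mean=-2.1531  Neff=1.8764  idx=[2, 3, 3, 3, 3, 3]
step 2: w=[0.0043, 0.1991, 0.1991, 0.1991, 0.1991, 0.1991]  mean=-1.8440  Neff=5.0432  idx=[1, 2, 3, 3, 4, 5]
step 3: w=[0.1667, 0.1667, 0.1667, 0.1667, 0.1667, 0.1667]  mean=-1.8400  Neff=6.0000  idx=[0, 1, 2, 3, 4, 5]

resampled_idx = [0, 1, 2, 3, 4, 5]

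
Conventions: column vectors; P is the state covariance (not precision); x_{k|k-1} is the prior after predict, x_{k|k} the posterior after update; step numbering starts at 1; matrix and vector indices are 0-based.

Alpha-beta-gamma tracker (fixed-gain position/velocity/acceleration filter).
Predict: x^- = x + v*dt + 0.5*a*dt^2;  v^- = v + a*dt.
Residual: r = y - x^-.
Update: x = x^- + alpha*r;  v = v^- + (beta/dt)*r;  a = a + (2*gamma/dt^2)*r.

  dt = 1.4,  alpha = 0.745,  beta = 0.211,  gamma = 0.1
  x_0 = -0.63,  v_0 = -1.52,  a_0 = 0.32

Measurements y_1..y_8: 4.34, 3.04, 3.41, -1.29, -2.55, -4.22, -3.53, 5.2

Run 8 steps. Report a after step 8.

step 1: x_pred=-2.4444  r=6.7844  x^+=2.6100  v^+=-0.0495  a^+=1.0123
step 2: x_pred=3.5327  r=-0.4927  x^+=3.1656  v^+=1.2934  a^+=0.9620
step 3: x_pred=5.9192  r=-2.5092  x^+=4.0499  v^+=2.2621  a^+=0.7060
step 4: x_pred=7.9086  r=-9.1986  x^+=1.0556  v^+=1.8641  a^+=-0.2327
step 5: x_pred=3.4373  r=-5.9873  x^+=-1.0232  v^+=0.6360  a^+=-0.8436
step 6: x_pred=-0.9597  r=-3.2603  x^+=-3.3886  v^+=-1.0365  a^+=-1.1763
step 7: x_pred=-5.9925  r=2.4625  x^+=-4.1579  v^+=-2.3122  a^+=-0.9250
step 8: x_pred=-8.3016  r=13.5016  x^+=1.7571  v^+=-1.5724  a^+=0.4527

a_post = 0.4527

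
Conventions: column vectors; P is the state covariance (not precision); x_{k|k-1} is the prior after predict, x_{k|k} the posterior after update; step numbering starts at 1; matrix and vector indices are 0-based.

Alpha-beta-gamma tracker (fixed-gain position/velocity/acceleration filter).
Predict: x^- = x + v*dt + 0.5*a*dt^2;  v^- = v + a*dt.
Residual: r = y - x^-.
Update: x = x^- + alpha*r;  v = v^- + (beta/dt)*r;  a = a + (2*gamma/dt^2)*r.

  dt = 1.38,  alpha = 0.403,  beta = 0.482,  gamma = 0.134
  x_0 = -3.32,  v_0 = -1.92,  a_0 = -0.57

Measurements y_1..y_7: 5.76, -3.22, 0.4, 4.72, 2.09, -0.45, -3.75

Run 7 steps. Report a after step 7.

step 1: x_pred=-6.5124  r=12.2724  x^+=-1.5666  v^+=1.5798  a^+=1.1570
step 2: x_pred=1.7153  r=-4.9353  x^+=-0.2736  v^+=1.4528  a^+=0.4625
step 3: x_pred=2.1716  r=-1.7716  x^+=1.4577  v^+=1.4723  a^+=0.2132
step 4: x_pred=3.6924  r=1.0276  x^+=4.1065  v^+=2.1254  a^+=0.3578
step 5: x_pred=7.3803  r=-5.2903  x^+=5.2483  v^+=0.7714  a^+=-0.3867
step 6: x_pred=5.9447  r=-6.3947  x^+=3.3676  v^+=-1.9957  a^+=-1.2866
step 7: x_pred=-0.6115  r=-3.1385  x^+=-1.8763  v^+=-4.8674  a^+=-1.7282

a_post = -1.7282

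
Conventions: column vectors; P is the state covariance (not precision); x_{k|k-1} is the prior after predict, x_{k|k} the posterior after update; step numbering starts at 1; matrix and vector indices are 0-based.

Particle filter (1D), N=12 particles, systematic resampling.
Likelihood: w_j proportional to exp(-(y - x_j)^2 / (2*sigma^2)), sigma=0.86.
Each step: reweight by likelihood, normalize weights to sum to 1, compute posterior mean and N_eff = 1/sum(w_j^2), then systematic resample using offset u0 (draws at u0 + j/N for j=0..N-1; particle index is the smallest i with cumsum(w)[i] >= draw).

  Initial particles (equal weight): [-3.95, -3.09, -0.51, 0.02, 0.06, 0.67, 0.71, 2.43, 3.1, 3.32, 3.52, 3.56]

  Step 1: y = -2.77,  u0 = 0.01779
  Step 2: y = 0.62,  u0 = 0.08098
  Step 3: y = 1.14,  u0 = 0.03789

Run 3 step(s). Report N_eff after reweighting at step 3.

N_eff = 12.0000

step 1: w=[0.2858, 0.6835, 0.0232, 0.0038, 0.0033, 0.0002, 0.0002, 0.0000, 0.0000, 0.0000, 0.0000, 0.0000]  mean=-3.2522  Neff=1.8200  idx=[0, 0, 0, 0, 1, 1, 1, 1, 1, 1, 1, 1]
step 2: w=[0.0010, 0.0010, 0.0010, 0.0010, 0.1245, 0.1245, 0.1245, 0.1245, 0.1245, 0.1245, 0.1245, 0.1245]  mean=-3.0935  Neff=8.0648  idx=[4, 5, 5, 6, 7, 7, 8, 9, 9, 10, 11, 11]
step 3: w=[0.0833, 0.0833, 0.0833, 0.0833, 0.0833, 0.0833, 0.0833, 0.0833, 0.0833, 0.0833, 0.0833, 0.0833]  mean=-3.0900  Neff=12.0000  idx=[0, 1, 2, 3, 4, 5, 6, 7, 8, 9, 10, 11]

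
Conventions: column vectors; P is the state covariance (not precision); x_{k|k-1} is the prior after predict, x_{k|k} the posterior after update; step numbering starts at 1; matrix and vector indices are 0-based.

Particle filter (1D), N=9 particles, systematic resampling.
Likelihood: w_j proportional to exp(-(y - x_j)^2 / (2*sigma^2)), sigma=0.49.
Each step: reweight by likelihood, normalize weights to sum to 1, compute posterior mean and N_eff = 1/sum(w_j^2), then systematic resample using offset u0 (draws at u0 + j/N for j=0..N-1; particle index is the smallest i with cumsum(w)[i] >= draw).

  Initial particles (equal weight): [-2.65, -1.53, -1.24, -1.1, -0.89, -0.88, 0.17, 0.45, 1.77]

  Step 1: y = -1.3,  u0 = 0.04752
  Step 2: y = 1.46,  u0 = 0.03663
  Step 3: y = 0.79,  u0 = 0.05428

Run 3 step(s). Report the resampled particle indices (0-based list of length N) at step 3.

resampled_idx = [1, 2, 3, 4, 4, 5, 6, 7, 8]

step 1: w=[0.0053, 0.2112, 0.2340, 0.2170, 0.1662, 0.1633, 0.0026, 0.0004, 0.0000]  mean=-1.1570  Neff=4.9808  idx=[1, 1, 2, 2, 3, 3, 4, 4, 5]
step 2: w=[0.0002, 0.0002, 0.0074, 0.0074, 0.0345, 0.0345, 0.2951, 0.2951, 0.3254]  mean=-0.9067  Neff=3.5386  idx=[4, 6, 6, 6, 7, 7, 8, 8, 8]
step 3: w=[0.0249, 0.1187, 0.1187, 0.1187, 0.1187, 0.1187, 0.1272, 0.1272, 0.1272]  mean=-0.8914  Neff=8.3606  idx=[1, 2, 3, 4, 4, 5, 6, 7, 8]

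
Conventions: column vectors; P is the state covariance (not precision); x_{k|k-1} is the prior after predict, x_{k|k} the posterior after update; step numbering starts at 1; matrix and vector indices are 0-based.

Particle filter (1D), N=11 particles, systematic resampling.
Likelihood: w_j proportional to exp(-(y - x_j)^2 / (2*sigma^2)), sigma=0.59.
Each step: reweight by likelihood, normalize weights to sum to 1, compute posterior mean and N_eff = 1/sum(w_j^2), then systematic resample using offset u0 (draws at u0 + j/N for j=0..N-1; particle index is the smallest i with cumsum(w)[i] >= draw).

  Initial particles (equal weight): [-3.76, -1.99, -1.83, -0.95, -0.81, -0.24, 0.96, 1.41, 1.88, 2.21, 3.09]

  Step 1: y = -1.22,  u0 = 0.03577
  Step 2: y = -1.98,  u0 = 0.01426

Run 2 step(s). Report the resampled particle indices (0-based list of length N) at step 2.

step 1: w=[0.0000, 0.1446, 0.1985, 0.3051, 0.2661, 0.0853, 0.0004, 0.0000, 0.0000, 0.0000, 0.0000]  mean=-1.1766  Neff=4.3199  idx=[1, 1, 2, 2, 3, 3, 3, 4, 4, 4, 5]
step 2: w=[0.1991, 0.1991, 0.1928, 0.1928, 0.0434, 0.0434, 0.0434, 0.0279, 0.0279, 0.0279, 0.0026]  mean=-1.6898  Neff=6.1896  idx=[0, 0, 0, 1, 1, 2, 2, 3, 3, 5, 7]

resampled_idx = [0, 0, 0, 1, 1, 2, 2, 3, 3, 5, 7]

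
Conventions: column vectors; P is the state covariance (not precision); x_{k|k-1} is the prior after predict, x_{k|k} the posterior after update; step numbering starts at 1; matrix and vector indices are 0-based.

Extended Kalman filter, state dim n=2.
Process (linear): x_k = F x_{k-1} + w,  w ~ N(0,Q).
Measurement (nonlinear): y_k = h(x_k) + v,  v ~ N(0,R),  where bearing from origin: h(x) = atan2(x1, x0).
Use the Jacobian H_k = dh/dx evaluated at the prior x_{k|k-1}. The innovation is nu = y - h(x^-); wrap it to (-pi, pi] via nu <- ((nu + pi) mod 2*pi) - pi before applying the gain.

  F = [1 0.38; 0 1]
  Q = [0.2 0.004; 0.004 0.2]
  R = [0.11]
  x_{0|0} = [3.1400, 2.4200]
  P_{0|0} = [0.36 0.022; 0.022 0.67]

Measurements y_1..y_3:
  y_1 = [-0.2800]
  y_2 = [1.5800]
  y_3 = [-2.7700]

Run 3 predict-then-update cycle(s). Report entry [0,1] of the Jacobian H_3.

H_jac[0,1] = 0.1309

step 1: x^-=[4.0596, 2.4200]  P^-=[0.6735 0.2806; 0.2806 0.8700]  H_jac=[-0.1083 0.1817]  S=[0.1356]  K=[-0.1620; 0.9419]  nu=[-0.8176]  x^+=[4.1921, 1.6499]  P^+=[0.6699 0.3013; 0.3013 0.7497]
step 2: x^-=[4.8190, 1.6499]  P^-=[1.2071 0.5902; 0.5902 0.9497]  H_jac=[-0.0636 0.1857]  S=[0.1337]  K=[0.2457; 1.0386]  nu=[1.2501]  x^+=[5.1262, 2.9483]  P^+=[1.1991 0.5561; 0.5561 0.8055]
step 3: x^-=[6.2466, 2.9483]  P^-=[1.9380 0.8661; 0.8661 1.0055]  H_jac=[-0.0618 0.1309]  S=[0.1206]  K=[-0.0527; 0.6476]  nu=[3.0722]  x^+=[6.0846, 4.9379]  P^+=[1.9377 0.8703; 0.8703 0.9549]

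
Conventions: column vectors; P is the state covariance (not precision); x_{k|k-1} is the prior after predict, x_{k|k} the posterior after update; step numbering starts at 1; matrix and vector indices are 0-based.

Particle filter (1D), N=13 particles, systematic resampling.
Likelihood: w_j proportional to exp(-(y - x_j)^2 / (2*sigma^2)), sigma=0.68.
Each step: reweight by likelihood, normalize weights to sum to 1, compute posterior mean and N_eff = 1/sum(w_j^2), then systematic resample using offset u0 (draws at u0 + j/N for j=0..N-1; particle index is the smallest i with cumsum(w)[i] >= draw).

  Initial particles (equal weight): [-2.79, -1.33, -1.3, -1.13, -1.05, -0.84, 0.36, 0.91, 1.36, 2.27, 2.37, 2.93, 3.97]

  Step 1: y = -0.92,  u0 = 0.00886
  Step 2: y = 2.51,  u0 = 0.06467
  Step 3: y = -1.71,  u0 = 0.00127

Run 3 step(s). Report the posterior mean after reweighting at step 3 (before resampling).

post_mean = -0.9130

step 1: w=[0.0047, 0.1722, 0.1767, 0.1970, 0.2028, 0.2051, 0.0351, 0.0055, 0.0007, 0.0000, 0.0000, 0.0000, 0.0000]  mean=-1.0611  Neff=5.4290  idx=[1, 1, 1, 2, 2, 3, 3, 3, 4, 4, 5, 5, 5]
step 2: w=[0.0057, 0.0057, 0.0057, 0.0073, 0.0073, 0.0288, 0.0288, 0.0288, 0.0537, 0.0537, 0.2581, 0.2581, 0.2581]  mean=-0.9028  Neff=4.8012  idx=[6, 8, 9, 10, 10, 10, 11, 11, 11, 12, 12, 12, 12]
step 3: w=[0.1094, 0.0982, 0.0982, 0.0694, 0.0694, 0.0694, 0.0694, 0.0694, 0.0694, 0.0694, 0.0694, 0.0694, 0.0694]  mean=-0.9130  Neff=12.5866  idx=[0, 0, 1, 2, 3, 4, 5, 6, 7, 8, 9, 10, 11]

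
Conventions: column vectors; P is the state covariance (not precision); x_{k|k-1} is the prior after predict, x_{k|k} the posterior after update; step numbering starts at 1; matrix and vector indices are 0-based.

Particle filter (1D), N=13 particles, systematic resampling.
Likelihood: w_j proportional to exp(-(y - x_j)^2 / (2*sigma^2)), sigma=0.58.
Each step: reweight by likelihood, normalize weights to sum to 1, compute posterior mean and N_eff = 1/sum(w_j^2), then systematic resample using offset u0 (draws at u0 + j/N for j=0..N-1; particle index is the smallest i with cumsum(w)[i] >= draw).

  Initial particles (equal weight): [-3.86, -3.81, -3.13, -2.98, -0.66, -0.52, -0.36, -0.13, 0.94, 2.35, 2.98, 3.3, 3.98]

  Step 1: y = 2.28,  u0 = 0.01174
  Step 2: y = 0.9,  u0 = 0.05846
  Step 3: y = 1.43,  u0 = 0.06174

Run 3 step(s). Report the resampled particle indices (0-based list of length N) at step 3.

step 1: w=[0.0000, 0.0000, 0.0000, 0.0000, 0.0000, 0.0000, 0.0000, 0.0001, 0.0391, 0.5603, 0.2725, 0.1202, 0.0077]  mean=2.5929  Neff=2.4736  idx=[8, 9, 9, 9, 9, 9, 9, 9, 10, 10, 10, 10, 11]
step 2: w=[0.7605, 0.0335, 0.0335, 0.0335, 0.0335, 0.0335, 0.0335, 0.0335, 0.0012, 0.0012, 0.0012, 0.0012, 0.0001]  mean=1.2809  Neff=1.7059  idx=[0, 0, 0, 0, 0, 0, 0, 0, 0, 0, 3, 5, 7]
step 3: w=[0.0891, 0.0891, 0.0891, 0.0891, 0.0891, 0.0891, 0.0891, 0.0891, 0.0891, 0.0891, 0.0362, 0.0362, 0.0362]  mean=1.0931  Neff=11.9917  idx=[0, 1, 2, 3, 4, 5, 5, 6, 7, 8, 9, 10, 12]

resampled_idx = [0, 1, 2, 3, 4, 5, 5, 6, 7, 8, 9, 10, 12]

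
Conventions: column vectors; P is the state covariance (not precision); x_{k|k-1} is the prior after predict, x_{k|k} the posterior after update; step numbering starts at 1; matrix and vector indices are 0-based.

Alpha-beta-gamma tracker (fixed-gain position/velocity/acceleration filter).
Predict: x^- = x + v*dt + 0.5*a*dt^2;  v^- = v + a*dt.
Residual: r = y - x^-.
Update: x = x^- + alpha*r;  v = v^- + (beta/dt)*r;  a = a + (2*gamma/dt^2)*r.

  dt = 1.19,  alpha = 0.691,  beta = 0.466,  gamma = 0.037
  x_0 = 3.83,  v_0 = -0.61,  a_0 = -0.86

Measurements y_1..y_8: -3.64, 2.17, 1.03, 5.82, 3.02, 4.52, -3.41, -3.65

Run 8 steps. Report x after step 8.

x_post = -4.0236

step 1: x_pred=2.4952  r=-6.1352  x^+=-1.7442  v^+=-4.0359  a^+=-1.1806
step 2: x_pred=-7.3829  r=9.5529  x^+=-0.7818  v^+=-1.6999  a^+=-0.6814
step 3: x_pred=-3.2873  r=4.3173  x^+=-0.3040  v^+=-0.8202  a^+=-0.4558
step 4: x_pred=-1.6028  r=7.4228  x^+=3.5264  v^+=1.5441  a^+=-0.0679
step 5: x_pred=5.3158  r=-2.2958  x^+=3.7294  v^+=0.5643  a^+=-0.1879
step 6: x_pred=4.2679  r=0.2521  x^+=4.4421  v^+=0.4394  a^+=-0.1747
step 7: x_pred=4.8413  r=-8.2513  x^+=-0.8603  v^+=-2.9997  a^+=-0.6059
step 8: x_pred=-4.8589  r=1.2089  x^+=-4.0236  v^+=-3.2473  a^+=-0.5427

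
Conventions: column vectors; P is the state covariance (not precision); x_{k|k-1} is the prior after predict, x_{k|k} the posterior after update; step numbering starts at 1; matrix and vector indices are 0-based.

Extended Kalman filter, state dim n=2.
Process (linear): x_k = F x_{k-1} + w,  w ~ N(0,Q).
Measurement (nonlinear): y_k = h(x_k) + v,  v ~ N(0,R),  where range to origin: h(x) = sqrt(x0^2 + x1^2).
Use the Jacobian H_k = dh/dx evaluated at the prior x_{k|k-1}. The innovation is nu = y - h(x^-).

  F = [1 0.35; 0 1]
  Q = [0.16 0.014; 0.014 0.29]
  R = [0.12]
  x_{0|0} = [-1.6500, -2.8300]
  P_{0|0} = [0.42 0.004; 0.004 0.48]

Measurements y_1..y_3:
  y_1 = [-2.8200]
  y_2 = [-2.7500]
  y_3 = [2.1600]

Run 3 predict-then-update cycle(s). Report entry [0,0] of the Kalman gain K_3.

step 1: x^-=[-2.6405, -2.8300]  P^-=[0.6416 0.1860; 0.1860 0.7700]  H_jac=[-0.6822 -0.7312]  S=[1.0158]  K=[-0.5648; -0.6792]  nu=[-6.6905]  x^+=[1.1382, 1.7139]  P^+=[0.3176 -0.2036; -0.2036 0.3015]
step 2: x^-=[1.7380, 1.7139]  P^-=[0.3720 -0.0841; -0.0841 0.5915]  H_jac=[0.7120 0.7022]  S=[0.5161]  K=[0.3988; 0.6887]  nu=[-5.1910]  x^+=[-0.3319, -1.8609]  P^+=[0.2899 -0.2258; -0.2258 0.3467]
step 3: x^-=[-0.9833, -1.8609]  P^-=[0.3343 -0.0905; -0.0905 0.6367]  H_jac=[-0.4672 -0.8842]  S=[0.6160]  K=[-0.1237; -0.8453]  nu=[0.0553]  x^+=[-0.9901, -1.9076]  P^+=[0.3249 -0.1549; -0.1549 0.1966]

K[0,0] = -0.1237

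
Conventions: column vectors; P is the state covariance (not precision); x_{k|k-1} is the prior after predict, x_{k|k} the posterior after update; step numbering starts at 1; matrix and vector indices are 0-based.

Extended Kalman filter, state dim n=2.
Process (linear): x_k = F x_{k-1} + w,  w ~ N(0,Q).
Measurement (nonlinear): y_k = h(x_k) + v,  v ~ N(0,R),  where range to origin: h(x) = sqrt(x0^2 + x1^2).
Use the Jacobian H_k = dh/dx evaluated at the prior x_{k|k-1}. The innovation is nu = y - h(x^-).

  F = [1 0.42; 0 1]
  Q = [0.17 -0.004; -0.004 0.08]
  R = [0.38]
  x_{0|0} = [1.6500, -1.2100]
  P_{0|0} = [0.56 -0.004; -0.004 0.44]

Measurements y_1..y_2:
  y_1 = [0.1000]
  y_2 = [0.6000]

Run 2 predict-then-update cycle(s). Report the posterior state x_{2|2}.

step 1: x^-=[1.1418, -1.2100]  P^-=[0.8043 0.1768; 0.1768 0.5200]  H_jac=[0.6863 -0.7273]  S=[0.8574]  K=[0.4938; -0.2996]  nu=[-1.5637]  x^+=[0.3696, -0.7415]  P^+=[0.5952 0.3036; 0.3036 0.4430]
step 2: x^-=[0.0582, -0.7415]  P^-=[1.0984 0.4857; 0.4857 0.5230]  H_jac=[0.0782 -0.9969]  S=[0.8308]  K=[-0.4794; -0.5819]  nu=[-0.1438]  x^+=[0.1272, -0.6579]  P^+=[0.9075 0.2540; 0.2540 0.2417]

x_post = [0.1272, -0.6579]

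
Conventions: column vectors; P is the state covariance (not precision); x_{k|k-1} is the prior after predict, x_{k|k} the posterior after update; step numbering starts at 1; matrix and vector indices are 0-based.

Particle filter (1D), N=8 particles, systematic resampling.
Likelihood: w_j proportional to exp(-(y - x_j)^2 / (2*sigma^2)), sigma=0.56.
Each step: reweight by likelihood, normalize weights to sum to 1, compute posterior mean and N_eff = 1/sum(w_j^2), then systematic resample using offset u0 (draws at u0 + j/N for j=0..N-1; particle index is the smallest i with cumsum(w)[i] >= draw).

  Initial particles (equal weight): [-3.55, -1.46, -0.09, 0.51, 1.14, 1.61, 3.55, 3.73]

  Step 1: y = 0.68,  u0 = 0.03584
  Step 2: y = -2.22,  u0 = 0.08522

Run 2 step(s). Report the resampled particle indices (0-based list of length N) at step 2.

resampled_idx = [0, 0, 0, 0, 1, 1, 1, 1]

step 1: w=[0.0000, 0.0003, 0.1682, 0.4135, 0.3090, 0.1090, 0.0000, 0.0000]  mean=0.7231  Neff=3.2615  idx=[2, 2, 3, 3, 3, 4, 4, 5]
step 2: w=[0.4929, 0.4929, 0.0047, 0.0047, 0.0047, 0.0000, 0.0000, 0.0000]  mean=-0.0815  Neff=2.0576  idx=[0, 0, 0, 0, 1, 1, 1, 1]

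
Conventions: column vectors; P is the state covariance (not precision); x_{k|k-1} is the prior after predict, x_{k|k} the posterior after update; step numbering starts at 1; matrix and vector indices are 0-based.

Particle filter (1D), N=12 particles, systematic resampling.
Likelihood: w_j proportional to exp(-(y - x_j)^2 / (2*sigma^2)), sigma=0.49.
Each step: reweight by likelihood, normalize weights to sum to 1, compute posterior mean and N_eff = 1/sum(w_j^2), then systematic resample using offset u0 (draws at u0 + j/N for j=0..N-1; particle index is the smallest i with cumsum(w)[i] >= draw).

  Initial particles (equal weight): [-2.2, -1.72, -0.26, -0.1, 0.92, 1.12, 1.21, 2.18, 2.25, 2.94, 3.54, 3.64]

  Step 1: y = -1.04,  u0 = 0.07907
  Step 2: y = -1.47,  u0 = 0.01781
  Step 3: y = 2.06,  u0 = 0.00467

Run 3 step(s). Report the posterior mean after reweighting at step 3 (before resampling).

step 1: w=[0.0687, 0.4322, 0.3189, 0.1798, 0.0004, 0.0001, 0.0000, 0.0000, 0.0000, 0.0000, 0.0000, 0.0000]  mean=-0.9949  Neff=3.0722  idx=[1, 1, 1, 1, 1, 1, 2, 2, 2, 3, 3, 3]
step 2: w=[0.1605, 0.1605, 0.1605, 0.1605, 0.1605, 0.1605, 0.0087, 0.0087, 0.0087, 0.0037, 0.0037, 0.0037]  mean=-1.6642  Neff=6.4589  idx=[0, 0, 1, 1, 2, 2, 3, 3, 4, 4, 5, 5]
step 3: w=[0.0833, 0.0833, 0.0833, 0.0833, 0.0833, 0.0833, 0.0833, 0.0833, 0.0833, 0.0833, 0.0833, 0.0833]  mean=-1.7200  Neff=12.0000  idx=[0, 1, 2, 3, 4, 5, 6, 7, 8, 9, 10, 11]

post_mean = -1.7200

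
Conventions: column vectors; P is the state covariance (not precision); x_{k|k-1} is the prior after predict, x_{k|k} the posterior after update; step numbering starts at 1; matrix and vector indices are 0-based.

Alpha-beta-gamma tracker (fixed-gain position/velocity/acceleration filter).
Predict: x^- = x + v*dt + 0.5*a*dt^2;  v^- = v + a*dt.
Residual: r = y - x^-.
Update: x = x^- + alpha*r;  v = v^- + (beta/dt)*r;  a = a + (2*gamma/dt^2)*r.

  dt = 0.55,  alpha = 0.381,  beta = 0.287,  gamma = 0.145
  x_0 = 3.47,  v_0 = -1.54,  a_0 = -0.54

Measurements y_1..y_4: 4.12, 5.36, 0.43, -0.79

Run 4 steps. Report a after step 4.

a_post = -4.5870

step 1: x_pred=2.5413  r=1.5787  x^+=3.1428  v^+=-1.0132  a^+=0.9734
step 2: x_pred=2.7328  r=2.6272  x^+=3.7337  v^+=0.8931  a^+=3.4921
step 3: x_pred=4.7531  r=-4.3231  x^+=3.1060  v^+=0.5579  a^+=-0.6524
step 4: x_pred=3.3142  r=-4.1042  x^+=1.7505  v^+=-1.9426  a^+=-4.5870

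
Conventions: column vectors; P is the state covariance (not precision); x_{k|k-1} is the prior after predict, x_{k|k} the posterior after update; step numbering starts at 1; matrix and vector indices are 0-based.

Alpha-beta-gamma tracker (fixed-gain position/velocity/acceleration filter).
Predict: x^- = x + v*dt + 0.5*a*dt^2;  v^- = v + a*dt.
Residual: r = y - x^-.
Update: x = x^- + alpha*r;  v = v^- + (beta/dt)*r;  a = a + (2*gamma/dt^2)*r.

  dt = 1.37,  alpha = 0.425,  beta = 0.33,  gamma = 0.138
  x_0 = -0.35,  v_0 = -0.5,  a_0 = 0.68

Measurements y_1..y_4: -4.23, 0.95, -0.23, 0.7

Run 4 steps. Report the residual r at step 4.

step 1: x_pred=-0.3969  r=-3.8331  x^+=-2.0259  v^+=-0.4917  a^+=0.1163
step 2: x_pred=-2.5904  r=3.5404  x^+=-1.0857  v^+=0.5205  a^+=0.6370
step 3: x_pred=0.2250  r=-0.4550  x^+=0.0317  v^+=1.2835  a^+=0.5700
step 4: x_pred=2.3250  r=-1.6250  x^+=1.6344  v^+=1.6730  a^+=0.3311

resid = -1.6250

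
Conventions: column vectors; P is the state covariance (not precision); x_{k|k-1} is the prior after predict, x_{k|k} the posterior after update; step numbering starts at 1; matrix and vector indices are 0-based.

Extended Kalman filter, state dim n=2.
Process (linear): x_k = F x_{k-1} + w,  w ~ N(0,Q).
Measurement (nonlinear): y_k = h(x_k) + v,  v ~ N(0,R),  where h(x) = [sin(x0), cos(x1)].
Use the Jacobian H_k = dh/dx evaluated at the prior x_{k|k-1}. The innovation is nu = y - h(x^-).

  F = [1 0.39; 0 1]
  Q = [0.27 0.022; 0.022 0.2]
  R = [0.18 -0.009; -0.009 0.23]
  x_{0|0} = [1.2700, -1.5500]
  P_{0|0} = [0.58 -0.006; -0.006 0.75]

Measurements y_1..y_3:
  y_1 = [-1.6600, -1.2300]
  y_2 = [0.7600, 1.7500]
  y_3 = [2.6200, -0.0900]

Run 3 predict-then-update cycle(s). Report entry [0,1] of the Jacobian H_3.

H_jac[0,1] = 0.0000

step 1: x^-=[0.6655, -1.5500]  P^-=[0.9594 0.3085; 0.3085 0.9500]  H_jac=[0.7866 0.0000; 0.0000 0.9998]  S=[0.7736 0.2336; 0.2336 1.1796]  K=[0.9536 0.0726; 0.0750 0.7903]  nu=[-2.2775, -1.2508]  x^+=[-1.5970, -2.7094]  P^+=[0.2174 0.0081; 0.0081 0.1811]
step 2: x^-=[-2.6537, -2.7094]  P^-=[0.5213 0.1008; 0.1008 0.3811]  H_jac=[-0.8833 0.0000; 0.0000 0.4189]  S=[0.5867 -0.0463; -0.0463 0.2969]  K=[-0.7832 0.0201; -0.1106 0.5205]  nu=[1.2288, 2.6580]  x^+=[-3.5627, -1.4618]  P^+=[0.1598 0.0279; 0.0279 0.2882]
step 3: x^-=[-4.1328, -1.4618]  P^-=[0.4954 0.1622; 0.1622 0.4882]  H_jac=[-0.5477 0.0000; 0.0000 0.9941]  S=[0.3286 -0.0973; -0.0973 0.7124]  K=[-0.7906 0.1184; -0.0715 0.6714]  nu=[1.7833, -0.1988]  x^+=[-5.5662, -1.7228]  P^+=[0.2618 0.0345; 0.0345 0.1560]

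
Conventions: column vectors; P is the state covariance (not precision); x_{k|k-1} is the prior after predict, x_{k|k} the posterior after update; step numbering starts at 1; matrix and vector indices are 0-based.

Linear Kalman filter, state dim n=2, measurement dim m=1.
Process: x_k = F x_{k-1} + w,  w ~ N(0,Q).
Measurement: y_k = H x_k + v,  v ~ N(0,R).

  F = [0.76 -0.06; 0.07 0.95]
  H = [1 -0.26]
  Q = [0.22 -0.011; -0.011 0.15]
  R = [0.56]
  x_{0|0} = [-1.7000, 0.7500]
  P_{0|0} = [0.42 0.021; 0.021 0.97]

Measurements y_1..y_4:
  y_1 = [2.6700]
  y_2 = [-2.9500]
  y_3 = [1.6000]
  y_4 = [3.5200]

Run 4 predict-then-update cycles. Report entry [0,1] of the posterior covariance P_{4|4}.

P_post[0,1] = 0.1119

step 1: x^-=[-1.3370, 0.5935]  P^-=[0.4642 -0.0289; -0.0289 1.0303]  S=[1.1088]  K=[0.4254; -0.2676]  nu=[4.1613]  x^+=[0.4331, -0.5201]  P^+=[0.2635 0.0974; 0.0974 0.9509]
step 2: x^-=[0.3604, -0.4638]  P^-=[0.3668 0.0187; 0.0187 1.0224]  S=[0.9861]  K=[0.3670; -0.2506]  nu=[-3.4310]  x^+=[-0.8987, 0.3960]  P^+=[0.2339 0.1094; 0.1094 0.9605]
step 3: x^-=[-0.7068, 0.3132]  P^-=[0.3486 0.0252; 0.0252 1.0325]  S=[0.9653]  K=[0.3544; -0.2520]  nu=[2.3882]  x^+=[0.1395, -0.2885]  P^+=[0.2274 0.1114; 0.1114 0.9712]
step 4: x^-=[0.1233, -0.2643]  P^-=[0.3447 0.0257; 0.0257 1.0425]  S=[0.9618]  K=[0.3514; -0.2551]  nu=[3.3279]  x^+=[1.2929, -1.1132]  P^+=[0.2259 0.1119; 0.1119 0.9799]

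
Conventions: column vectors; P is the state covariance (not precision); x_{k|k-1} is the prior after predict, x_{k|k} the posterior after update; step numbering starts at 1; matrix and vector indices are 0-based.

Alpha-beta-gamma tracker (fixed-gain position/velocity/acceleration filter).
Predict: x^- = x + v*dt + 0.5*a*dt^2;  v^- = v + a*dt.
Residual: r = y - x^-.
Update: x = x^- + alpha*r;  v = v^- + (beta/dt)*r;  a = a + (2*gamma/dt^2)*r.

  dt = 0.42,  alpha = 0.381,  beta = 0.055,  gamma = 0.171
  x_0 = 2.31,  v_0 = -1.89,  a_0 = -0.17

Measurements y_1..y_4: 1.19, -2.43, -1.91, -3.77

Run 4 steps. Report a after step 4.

a_post = -3.3735

step 1: x_pred=1.5012  r=-0.3112  x^+=1.3826  v^+=-2.0022  a^+=-0.7734
step 2: x_pred=0.4735  r=-2.9035  x^+=-0.6327  v^+=-2.7072  a^+=-6.4026
step 3: x_pred=-2.3345  r=0.4245  x^+=-2.1727  v^+=-5.3407  a^+=-5.5797
step 4: x_pred=-4.9080  r=1.1380  x^+=-4.4744  v^+=-7.5352  a^+=-3.3735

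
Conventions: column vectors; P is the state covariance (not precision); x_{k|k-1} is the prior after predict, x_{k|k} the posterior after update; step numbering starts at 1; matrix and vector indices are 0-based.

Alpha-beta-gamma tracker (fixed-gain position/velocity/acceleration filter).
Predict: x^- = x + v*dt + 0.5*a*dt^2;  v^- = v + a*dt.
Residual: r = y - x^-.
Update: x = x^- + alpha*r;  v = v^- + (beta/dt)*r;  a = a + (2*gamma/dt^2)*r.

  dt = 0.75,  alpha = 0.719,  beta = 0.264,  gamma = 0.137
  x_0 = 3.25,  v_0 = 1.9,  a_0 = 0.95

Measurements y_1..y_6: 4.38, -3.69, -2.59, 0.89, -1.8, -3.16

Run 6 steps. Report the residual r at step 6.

resid = 2.1696

step 1: x_pred=4.9422  r=-0.5622  x^+=4.5380  v^+=2.4146  a^+=0.6762
step 2: x_pred=6.5391  r=-10.2291  x^+=-0.8156  v^+=-0.6789  a^+=-4.3066
step 3: x_pred=-2.5360  r=-0.0540  x^+=-2.5748  v^+=-3.9278  a^+=-4.3328
step 4: x_pred=-6.7393  r=7.6293  x^+=-1.2538  v^+=-4.4919  a^+=-0.6165
step 5: x_pred=-4.7962  r=2.9962  x^+=-2.6419  v^+=-3.8997  a^+=0.8430
step 6: x_pred=-5.3296  r=2.1696  x^+=-3.7697  v^+=-2.5038  a^+=1.8998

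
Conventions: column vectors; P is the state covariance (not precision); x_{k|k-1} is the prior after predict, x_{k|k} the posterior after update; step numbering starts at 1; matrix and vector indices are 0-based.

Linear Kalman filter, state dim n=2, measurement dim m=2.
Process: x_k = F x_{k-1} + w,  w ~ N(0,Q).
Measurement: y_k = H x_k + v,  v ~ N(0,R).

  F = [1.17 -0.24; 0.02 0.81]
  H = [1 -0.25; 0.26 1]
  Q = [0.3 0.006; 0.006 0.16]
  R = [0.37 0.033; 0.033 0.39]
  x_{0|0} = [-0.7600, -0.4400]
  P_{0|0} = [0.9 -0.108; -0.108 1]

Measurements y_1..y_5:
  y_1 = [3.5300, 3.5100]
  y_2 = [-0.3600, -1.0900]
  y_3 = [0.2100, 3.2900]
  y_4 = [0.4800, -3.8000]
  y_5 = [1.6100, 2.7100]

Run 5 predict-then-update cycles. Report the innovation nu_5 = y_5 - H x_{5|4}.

innov = [1.0730, 3.3166]

step 1: x^-=[-0.7836, -0.3716]  P^-=[1.6503 -0.2692; -0.2692 0.8130]  S=[2.2057 0.0072; 0.0072 1.1745]  K=[0.7783 0.1314; -0.2162 0.6339]  nu=[4.2207, 4.0853]  x^+=[3.0381, 1.3053]  P^+=[0.2925 0.0009; 0.0009 0.2399]
step 2: x^-=[3.2413, 1.1181]  P^-=[0.7138 -0.0330; -0.0330 0.3175]  S=[1.1201 0.1084; 0.1084 0.7386]  K=[0.6336 0.1137; -0.1428 0.4392]  nu=[-3.3217, -3.0508]  x^+=[0.7899, 0.2524]  P^+=[0.2390 0.0031; 0.0031 0.1658]
step 3: x^-=[0.8636, 0.2203]  P^-=[0.6349 -0.0177; -0.0177 0.2690]  S=[1.0306 0.1143; 0.1143 0.6927]  K=[0.6079 0.1125; -0.1271 0.4026]  nu=[-0.5985, 2.8452]  x^+=[0.8197, 1.4418]  P^+=[0.2297 0.0042; 0.0042 0.1517]
step 4: x^-=[0.6130, 1.1843]  P^-=[0.6208 -0.0142; -0.0142 0.2598]  S=[1.0141 0.1162; 0.1162 0.6844]  K=[0.6027 0.1128; -0.1233 0.3951]  nu=[0.1630, -5.1437]  x^+=[0.1311, -0.8683]  P^+=[0.2279 0.0046; 0.0046 0.1488]
step 5: x^-=[0.3618, -0.7007]  P^-=[0.6179 -0.0132; -0.0132 0.2579]  S=[1.0107 0.1168; 0.1168 0.6828]  K=[0.6016 0.1130; -0.1224 0.3936]  nu=[1.0730, 3.3166]  x^+=[1.3821, 0.4734]  P^+=[0.2275 0.0048; 0.0048 0.1482]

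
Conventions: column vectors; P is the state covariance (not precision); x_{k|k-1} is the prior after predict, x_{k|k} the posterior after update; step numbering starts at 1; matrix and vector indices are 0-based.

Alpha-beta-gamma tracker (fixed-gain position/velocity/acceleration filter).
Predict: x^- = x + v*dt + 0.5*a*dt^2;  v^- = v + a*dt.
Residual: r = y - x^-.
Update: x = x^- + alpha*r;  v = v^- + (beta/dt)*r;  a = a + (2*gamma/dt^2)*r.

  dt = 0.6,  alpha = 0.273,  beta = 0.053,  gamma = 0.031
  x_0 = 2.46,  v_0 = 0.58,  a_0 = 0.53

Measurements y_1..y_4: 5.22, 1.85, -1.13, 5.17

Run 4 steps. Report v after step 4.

step 1: x_pred=2.9034  r=2.3166  x^+=3.5358  v^+=1.1026  a^+=0.9290
step 2: x_pred=4.3646  r=-2.5146  x^+=3.6781  v^+=1.4379  a^+=0.4959
step 3: x_pred=4.6301  r=-5.7601  x^+=3.0576  v^+=1.2266  a^+=-0.4961
step 4: x_pred=3.7043  r=1.4657  x^+=4.1044  v^+=1.0584  a^+=-0.2437

v_post = 1.0584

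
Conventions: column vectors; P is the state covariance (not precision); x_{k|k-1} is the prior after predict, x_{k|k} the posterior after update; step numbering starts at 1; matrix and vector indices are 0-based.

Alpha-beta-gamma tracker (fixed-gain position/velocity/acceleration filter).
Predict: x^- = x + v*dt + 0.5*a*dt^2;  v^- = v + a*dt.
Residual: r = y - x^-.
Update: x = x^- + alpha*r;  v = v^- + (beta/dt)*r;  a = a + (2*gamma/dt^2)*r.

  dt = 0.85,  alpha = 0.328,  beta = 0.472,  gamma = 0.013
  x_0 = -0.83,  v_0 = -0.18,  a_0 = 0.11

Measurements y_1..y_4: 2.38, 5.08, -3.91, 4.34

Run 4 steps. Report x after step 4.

step 1: x_pred=-0.9433  r=3.3233  x^+=0.1468  v^+=1.7589  a^+=0.2296
step 2: x_pred=1.7248  r=3.3552  x^+=2.8253  v^+=3.8172  a^+=0.3503
step 3: x_pred=6.1964  r=-10.1064  x^+=2.8815  v^+=-1.4971  a^+=-0.0134
step 4: x_pred=1.6042  r=2.7358  x^+=2.5015  v^+=0.0107  a^+=0.0851

x_post = 2.5015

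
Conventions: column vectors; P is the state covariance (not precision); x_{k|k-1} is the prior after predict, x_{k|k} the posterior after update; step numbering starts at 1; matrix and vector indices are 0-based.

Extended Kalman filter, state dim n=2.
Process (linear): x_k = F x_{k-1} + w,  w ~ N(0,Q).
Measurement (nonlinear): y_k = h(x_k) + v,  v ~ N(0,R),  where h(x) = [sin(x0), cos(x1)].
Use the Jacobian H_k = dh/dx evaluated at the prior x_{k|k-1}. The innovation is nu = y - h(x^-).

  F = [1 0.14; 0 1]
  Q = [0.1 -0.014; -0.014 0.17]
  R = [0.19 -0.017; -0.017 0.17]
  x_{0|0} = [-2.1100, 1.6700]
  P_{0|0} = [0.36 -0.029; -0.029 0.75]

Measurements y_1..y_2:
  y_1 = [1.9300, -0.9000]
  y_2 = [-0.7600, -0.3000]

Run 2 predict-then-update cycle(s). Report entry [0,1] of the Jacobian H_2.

H_jac[0,1] = 0.0000

step 1: x^-=[-1.8762, 1.6700]  P^-=[0.4666 0.0620; 0.0620 0.9200]  H_jac=[-0.3007 0.0000; 0.0000 -0.9951]  S=[0.2322 0.0016; 0.0016 1.0810]  K=[-0.6039 -0.0562; -0.0746 -0.8468]  nu=[2.8837, -0.8010]  x^+=[-3.5725, 2.1330]  P^+=[0.3784 -0.0007; -0.0007 0.1434]
step 2: x^-=[-3.2739, 2.1330]  P^-=[0.4810 0.0054; 0.0054 0.3134]  H_jac=[-0.9913 0.0000; 0.0000 -0.8461]  S=[0.6626 -0.0125; -0.0125 0.3943]  K=[-0.7202 -0.0343; -0.0207 -0.6731]  nu=[-0.8919, 0.2331]  x^+=[-2.6395, 1.9946]  P^+=[0.1375 -0.0076; -0.0076 0.1348]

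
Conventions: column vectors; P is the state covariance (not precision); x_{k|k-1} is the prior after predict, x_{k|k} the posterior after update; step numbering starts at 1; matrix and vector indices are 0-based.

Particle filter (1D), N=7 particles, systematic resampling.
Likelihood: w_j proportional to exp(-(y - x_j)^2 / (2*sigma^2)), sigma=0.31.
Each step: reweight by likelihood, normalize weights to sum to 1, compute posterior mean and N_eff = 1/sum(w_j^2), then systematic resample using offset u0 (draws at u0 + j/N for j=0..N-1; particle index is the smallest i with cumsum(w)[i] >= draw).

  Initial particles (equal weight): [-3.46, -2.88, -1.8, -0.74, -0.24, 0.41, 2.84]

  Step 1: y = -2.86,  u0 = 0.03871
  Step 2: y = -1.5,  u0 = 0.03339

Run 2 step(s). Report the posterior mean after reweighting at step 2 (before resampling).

post_mean = -2.8800

step 1: w=[0.1331, 0.8644, 0.0025, 0.0000, 0.0000, 0.0000, 0.0000]  mean=-2.9545  Neff=1.3073  idx=[0, 1, 1, 1, 1, 1, 1]
step 2: w=[0.0000, 0.1667, 0.1667, 0.1667, 0.1667, 0.1667, 0.1667]  mean=-2.8800  Neff=6.0001  idx=[1, 2, 2, 3, 4, 5, 6]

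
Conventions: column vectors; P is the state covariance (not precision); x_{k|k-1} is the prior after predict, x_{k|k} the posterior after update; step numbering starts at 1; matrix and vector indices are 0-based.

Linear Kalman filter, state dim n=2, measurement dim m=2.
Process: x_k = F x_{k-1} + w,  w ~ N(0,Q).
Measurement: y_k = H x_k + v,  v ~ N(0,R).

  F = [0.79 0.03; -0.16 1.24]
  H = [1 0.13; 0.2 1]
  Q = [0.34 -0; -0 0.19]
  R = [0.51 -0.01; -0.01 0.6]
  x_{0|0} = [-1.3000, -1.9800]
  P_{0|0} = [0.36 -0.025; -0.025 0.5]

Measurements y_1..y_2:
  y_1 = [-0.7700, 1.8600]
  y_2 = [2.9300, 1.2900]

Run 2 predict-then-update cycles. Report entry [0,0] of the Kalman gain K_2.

step 1: x^-=[-1.0864, -2.2472]  P^-=[0.5639 -0.0513; -0.0513 0.9779]  S=[1.0771 0.1773; 0.1773 1.5800]  K=[0.5206 -0.0195; -0.0310 0.6159]  nu=[0.6085, 4.3245]  x^+=[-0.8539, 0.3976]  P^+=[0.2750 -0.0719; -0.0719 0.3843]
step 2: x^-=[-0.6626, 0.6296]  P^-=[0.5086 -0.0906; -0.0906 0.8164]  S=[1.0088 0.1049; 0.1049 1.4005]  K=[0.4955 -0.0292; -0.0442 0.5733]  nu=[3.5108, 0.7929]  x^+=[1.0538, 0.9290]  P^+=[0.2627 -0.0750; -0.0750 0.3594]

K[0,0] = 0.4955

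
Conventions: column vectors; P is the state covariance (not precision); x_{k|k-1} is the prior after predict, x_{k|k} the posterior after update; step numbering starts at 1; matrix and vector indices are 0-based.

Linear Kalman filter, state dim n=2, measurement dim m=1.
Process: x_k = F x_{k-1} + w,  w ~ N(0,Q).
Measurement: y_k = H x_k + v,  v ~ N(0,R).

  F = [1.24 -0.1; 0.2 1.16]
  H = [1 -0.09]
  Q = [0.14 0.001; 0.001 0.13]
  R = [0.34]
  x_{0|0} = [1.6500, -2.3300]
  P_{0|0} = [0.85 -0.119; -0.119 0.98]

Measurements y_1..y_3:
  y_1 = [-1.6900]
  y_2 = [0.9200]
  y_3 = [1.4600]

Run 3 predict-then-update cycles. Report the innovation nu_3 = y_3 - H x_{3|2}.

innov = [0.9209]

step 1: x^-=[2.2790, -2.3728]  P^-=[1.4863 -0.0707; -0.0707 1.4275]  S=[1.8506]  K=[0.8066; -0.1076]  nu=[-4.1826]  x^+=[-1.0946, -1.9227]  P^+=[0.2823 0.0900; 0.0900 1.4060]
step 2: x^-=[-1.1650, -2.4493]  P^-=[0.5659 0.0355; 0.0355 2.0750]  S=[0.9163]  K=[0.6141; -0.1651]  nu=[1.8646]  x^+=[-0.0200, -2.7570]  P^+=[0.2203 0.1284; 0.1284 2.0500]
step 3: x^-=[0.2509, -3.2021]  P^-=[0.4675 -0.0001; -0.0001 2.9569]  S=[0.8314]  K=[0.5622; -0.3202]  nu=[0.9209]  x^+=[0.7687, -3.4970]  P^+=[0.2046 0.1496; 0.1496 2.8717]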